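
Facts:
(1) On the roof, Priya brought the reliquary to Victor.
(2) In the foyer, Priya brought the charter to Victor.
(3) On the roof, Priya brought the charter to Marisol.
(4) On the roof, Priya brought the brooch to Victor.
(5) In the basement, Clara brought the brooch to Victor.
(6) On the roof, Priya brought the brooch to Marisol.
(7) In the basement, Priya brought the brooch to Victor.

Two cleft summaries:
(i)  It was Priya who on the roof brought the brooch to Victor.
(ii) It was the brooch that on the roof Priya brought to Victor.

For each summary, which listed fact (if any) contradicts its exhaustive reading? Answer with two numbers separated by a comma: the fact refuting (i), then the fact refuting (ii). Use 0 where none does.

(i): focus "Priya". No fact shares thing = the brooch, recipient = Victor, setting = on the roof with a different agent. 0.
(ii): focus "the brooch". Looking for agent = Priya, recipient = Victor, setting = on the roof with some other thing — fact (1) has the reliquary there. Refuted.

0, 1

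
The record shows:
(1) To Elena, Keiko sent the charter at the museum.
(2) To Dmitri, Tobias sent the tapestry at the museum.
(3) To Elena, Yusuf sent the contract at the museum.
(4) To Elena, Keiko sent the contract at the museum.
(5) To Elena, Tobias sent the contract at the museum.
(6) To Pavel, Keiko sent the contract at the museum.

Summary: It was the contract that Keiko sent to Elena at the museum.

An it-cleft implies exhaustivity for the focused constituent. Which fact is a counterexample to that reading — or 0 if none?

Focus of the cleft: "the contract" (the thing). Presupposed background: same agent, recipient, setting (Keiko / Elena / at the museum).
The exhaustive reading says no other thing fits that background.
Fact (1) shares the background but with thing = the charter; exhaustivity is violated.

1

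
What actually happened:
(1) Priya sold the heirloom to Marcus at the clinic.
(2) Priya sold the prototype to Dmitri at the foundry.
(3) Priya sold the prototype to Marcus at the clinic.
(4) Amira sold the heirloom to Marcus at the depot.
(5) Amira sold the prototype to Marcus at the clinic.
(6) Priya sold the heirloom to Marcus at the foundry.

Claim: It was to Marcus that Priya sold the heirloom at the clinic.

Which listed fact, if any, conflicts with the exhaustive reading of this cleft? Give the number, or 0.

The cleft puts "Marcus" in focus and presupposes the open proposition with same agent, thing, setting (Priya / the heirloom / at the clinic).
The exhaustive reading says no other recipient fits that background.
Every other fact differs from the presupposition on some backgrounded slot, so none challenges the exhaustivity.

0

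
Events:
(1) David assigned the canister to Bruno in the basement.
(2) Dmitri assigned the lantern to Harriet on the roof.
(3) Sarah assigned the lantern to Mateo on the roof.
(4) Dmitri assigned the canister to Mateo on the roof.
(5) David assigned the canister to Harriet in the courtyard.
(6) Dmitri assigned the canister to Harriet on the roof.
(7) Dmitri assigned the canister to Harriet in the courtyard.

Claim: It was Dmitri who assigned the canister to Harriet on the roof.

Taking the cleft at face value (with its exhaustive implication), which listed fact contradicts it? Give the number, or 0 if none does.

0

The cleft puts "Dmitri" in focus and presupposes the open proposition with the canister as thing and Harriet as recipient and on the roof as setting.
The exhaustive reading says no other agent fits that background.
No listed fact matches the background with a different agent. Exhaustivity holds.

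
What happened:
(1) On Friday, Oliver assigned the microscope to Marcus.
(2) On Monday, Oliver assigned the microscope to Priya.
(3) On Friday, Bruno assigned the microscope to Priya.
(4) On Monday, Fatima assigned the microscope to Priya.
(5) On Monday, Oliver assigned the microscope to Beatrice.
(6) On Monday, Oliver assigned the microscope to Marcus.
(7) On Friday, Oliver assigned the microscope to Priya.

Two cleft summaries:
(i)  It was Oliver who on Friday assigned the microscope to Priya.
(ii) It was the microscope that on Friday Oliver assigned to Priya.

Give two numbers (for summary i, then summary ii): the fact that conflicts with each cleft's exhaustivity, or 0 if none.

(i): focus "Oliver". Looking for same thing, recipient, setting (the microscope / Priya / on Friday) with some other agent — fact (3) has Bruno there. Refuted.
(ii): focus "the microscope". No fact shares same agent, recipient, setting (Oliver / Priya / on Friday) with a different thing. 0.

3, 0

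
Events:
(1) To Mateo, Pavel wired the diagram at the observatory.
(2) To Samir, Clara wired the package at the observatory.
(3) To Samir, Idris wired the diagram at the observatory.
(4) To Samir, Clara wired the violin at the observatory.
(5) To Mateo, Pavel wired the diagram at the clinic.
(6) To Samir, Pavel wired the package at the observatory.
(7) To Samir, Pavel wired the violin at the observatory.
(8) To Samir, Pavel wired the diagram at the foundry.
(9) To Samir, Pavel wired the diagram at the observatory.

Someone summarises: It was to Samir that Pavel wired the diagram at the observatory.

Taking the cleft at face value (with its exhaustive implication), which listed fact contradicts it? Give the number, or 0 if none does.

1

The cleft puts "Samir" in focus and presupposes the open proposition with same agent, thing, setting (Pavel / the diagram / at the observatory).
The exhaustive reading says no other recipient fits that background.
Fact (1) shares the background but with recipient = Mateo; exhaustivity is violated.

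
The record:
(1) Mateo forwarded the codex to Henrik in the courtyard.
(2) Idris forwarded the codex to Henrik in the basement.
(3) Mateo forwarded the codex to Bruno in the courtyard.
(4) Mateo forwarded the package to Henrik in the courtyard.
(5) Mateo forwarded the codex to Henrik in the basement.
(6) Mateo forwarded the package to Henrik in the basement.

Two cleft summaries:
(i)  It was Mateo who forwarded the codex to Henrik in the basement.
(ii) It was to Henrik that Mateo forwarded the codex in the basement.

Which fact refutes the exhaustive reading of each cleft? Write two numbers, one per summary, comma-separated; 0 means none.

(i): focus "Mateo". Looking for the codex as thing and Henrik as recipient and in the basement as setting with some other agent — fact (2) has Idris there. Refuted.
(ii): focus "Henrik". No fact shares Mateo as agent and the codex as thing and in the basement as setting with a different recipient. 0.

2, 0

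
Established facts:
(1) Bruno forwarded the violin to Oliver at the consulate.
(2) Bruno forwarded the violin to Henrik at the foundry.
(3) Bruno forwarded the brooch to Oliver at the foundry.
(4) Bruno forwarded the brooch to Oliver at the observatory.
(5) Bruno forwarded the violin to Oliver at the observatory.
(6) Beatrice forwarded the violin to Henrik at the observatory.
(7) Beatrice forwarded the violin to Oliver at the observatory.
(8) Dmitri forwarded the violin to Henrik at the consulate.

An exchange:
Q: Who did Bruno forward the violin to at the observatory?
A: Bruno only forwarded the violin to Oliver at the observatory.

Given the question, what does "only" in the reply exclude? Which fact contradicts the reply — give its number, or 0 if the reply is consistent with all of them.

0

Answering "Who did ... to ...?" puts focus on the recipient — here, "Oliver".
So "only" ranges over recipients; the rest (same agent, thing, setting (Bruno / the violin / at the observatory)) is presupposed.
No fact keeps same agent, thing, setting (Bruno / the violin / at the observatory) while changing the recipient; every other fact differs on something backgrounded. The reply stands.
(Fact (4) would refute a reading with focus on the thing — but that is not what the question asks.)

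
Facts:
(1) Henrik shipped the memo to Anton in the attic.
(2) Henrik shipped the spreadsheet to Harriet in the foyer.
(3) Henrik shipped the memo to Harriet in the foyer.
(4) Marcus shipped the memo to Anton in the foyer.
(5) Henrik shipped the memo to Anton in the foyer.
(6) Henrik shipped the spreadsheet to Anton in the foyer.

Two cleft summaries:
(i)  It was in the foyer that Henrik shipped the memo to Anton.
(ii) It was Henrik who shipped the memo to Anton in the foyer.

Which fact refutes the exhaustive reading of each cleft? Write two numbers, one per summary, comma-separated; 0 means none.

(i): focus "in the foyer". Looking for same agent, thing, recipient (Henrik / the memo / Anton) with some other setting — fact (1) has in the attic there. Refuted.
(ii): focus "Henrik". Looking for same thing, recipient, setting (the memo / Anton / in the foyer) with some other agent — fact (4) has Marcus there. Refuted.

1, 4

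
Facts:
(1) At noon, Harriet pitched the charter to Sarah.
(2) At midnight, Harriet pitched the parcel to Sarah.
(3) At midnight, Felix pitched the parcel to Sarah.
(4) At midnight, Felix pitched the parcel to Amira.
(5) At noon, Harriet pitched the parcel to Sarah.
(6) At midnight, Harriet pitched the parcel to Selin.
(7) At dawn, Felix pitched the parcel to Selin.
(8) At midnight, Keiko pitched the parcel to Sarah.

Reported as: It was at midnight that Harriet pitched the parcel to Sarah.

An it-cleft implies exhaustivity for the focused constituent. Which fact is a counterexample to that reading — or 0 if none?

Focus of the cleft: "at midnight" (the setting). Presupposed background: same agent, thing, recipient (Harriet / the parcel / Sarah).
The exhaustive reading says no other setting fits that background.
Fact (5) shares the background but with setting = at noon; exhaustivity is violated.

5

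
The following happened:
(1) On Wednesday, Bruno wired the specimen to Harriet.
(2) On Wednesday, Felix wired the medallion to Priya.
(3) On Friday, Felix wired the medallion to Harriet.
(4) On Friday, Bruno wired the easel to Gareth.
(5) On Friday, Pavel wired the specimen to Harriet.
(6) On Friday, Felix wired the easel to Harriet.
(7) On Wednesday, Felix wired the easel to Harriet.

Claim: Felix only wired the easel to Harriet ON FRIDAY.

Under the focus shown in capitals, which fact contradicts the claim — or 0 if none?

7

The capitals mark "on Friday" as focus. So "only" rules out other settings, with the rest (agent = Felix, thing = the easel, recipient = Harriet) as background.
Fact (7) matches on agent = Felix, thing = the easel, recipient = Harriet, but has setting = on Wednesday instead. That refutes the claim.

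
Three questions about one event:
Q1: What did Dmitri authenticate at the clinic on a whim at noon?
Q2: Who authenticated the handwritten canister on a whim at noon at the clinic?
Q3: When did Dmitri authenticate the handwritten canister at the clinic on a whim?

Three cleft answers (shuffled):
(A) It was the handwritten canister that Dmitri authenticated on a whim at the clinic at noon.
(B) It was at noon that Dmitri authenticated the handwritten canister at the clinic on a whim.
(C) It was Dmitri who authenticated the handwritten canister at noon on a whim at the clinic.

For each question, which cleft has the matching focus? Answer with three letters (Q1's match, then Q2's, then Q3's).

ACB

Q1 asks about the direct object; cleft (A) focuses "the handwritten canister", which is the direct object — so Q1 → A.
Q2 asks about the subject (agent); cleft (C) focuses "Dmitri", which is the subject (agent) — so Q2 → C.
Q3 asks about the time; cleft (B) focuses "at noon", which is the time — so Q3 → B.
Mapping: Q1→A, Q2→C, Q3→B.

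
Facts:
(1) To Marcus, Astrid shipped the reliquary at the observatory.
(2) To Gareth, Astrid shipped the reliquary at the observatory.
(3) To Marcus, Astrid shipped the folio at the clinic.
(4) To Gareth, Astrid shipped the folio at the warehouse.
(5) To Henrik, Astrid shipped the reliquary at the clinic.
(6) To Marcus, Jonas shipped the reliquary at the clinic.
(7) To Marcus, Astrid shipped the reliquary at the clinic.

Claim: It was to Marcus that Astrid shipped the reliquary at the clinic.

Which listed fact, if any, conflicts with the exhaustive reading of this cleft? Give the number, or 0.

5

The cleft puts "Marcus" in focus and presupposes the open proposition with agent = Astrid, thing = the reliquary, setting = at the clinic.
Exhaustivity: Marcus is the only recipient satisfying that background.
Fact (5) shares the background but with recipient = Henrik; exhaustivity is violated.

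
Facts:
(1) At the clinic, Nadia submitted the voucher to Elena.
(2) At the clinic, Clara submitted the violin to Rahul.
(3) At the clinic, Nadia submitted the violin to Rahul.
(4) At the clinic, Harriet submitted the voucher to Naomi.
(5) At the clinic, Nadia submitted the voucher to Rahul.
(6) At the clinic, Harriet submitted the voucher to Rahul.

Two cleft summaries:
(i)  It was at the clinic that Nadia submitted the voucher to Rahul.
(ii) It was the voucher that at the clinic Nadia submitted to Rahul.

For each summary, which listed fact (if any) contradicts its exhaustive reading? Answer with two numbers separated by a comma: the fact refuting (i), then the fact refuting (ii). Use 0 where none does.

0, 3

(i): focus "at the clinic". No fact shares agent = Nadia, thing = the voucher, recipient = Rahul with a different setting. 0.
(ii): focus "the voucher". Looking for agent = Nadia, recipient = Rahul, setting = at the clinic with some other thing — fact (3) has the violin there. Refuted.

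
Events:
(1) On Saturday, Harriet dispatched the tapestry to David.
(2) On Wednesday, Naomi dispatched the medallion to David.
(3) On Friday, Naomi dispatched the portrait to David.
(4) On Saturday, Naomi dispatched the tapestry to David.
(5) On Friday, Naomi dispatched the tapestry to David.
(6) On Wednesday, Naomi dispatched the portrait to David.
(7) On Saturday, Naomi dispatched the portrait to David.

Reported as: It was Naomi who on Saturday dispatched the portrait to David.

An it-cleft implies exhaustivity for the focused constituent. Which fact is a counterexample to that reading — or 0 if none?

The cleft puts "Naomi" in focus and presupposes the open proposition with thing = the portrait, recipient = David, setting = on Saturday.
Exhaustivity: Naomi is the only agent satisfying that background.
No listed fact matches the background with a different agent. Exhaustivity holds.

0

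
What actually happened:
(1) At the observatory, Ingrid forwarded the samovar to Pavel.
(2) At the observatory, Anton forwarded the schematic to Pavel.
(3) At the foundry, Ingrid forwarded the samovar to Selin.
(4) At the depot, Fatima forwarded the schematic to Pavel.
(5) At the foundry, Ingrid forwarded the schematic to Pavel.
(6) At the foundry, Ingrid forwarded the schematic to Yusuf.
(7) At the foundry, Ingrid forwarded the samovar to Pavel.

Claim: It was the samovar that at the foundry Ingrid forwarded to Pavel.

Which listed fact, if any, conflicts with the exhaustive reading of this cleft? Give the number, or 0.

5

The cleft puts "the samovar" in focus and presupposes the open proposition with same agent, recipient, setting (Ingrid / Pavel / at the foundry).
The exhaustive reading says no other thing fits that background.
Fact (5) shares the background but with thing = the schematic; exhaustivity is violated.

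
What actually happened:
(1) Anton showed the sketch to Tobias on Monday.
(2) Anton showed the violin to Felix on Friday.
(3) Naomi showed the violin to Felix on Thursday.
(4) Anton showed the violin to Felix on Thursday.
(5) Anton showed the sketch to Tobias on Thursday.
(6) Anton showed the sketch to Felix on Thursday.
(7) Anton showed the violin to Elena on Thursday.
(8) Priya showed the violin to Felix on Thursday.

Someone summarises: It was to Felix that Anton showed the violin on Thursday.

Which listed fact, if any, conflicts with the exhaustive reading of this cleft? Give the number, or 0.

7

The cleft puts "Felix" in focus and presupposes the open proposition with same agent, thing, setting (Anton / the violin / on Thursday).
The exhaustive reading says no other recipient fits that background.
Fact (7) shares the background but with recipient = Elena; exhaustivity is violated.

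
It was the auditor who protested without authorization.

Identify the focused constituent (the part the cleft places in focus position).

the auditor

In an it-cleft "It was X that/who ...", the clefted constituent X is the focus; the that/who-clause expresses the presupposed open proposition.
Here the focus is "the auditor". The backgrounded (presupposed) material includes "without authorization".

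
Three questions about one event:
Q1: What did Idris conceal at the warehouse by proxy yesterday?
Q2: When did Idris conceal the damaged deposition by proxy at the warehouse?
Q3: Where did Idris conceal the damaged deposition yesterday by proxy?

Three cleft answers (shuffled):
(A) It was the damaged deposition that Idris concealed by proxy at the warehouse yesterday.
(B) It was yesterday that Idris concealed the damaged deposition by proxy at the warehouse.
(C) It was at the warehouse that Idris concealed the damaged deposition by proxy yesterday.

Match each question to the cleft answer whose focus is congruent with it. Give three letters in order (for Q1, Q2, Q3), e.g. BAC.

Q1 asks about the direct object; cleft (A) focuses "the damaged deposition", which is the direct object — so Q1 → A.
Q2 asks about the time; cleft (B) focuses "yesterday", which is the time — so Q2 → B.
Q3 asks about the location; cleft (C) focuses "at the warehouse", which is the location — so Q3 → C.
Mapping: Q1→A, Q2→B, Q3→C.

ABC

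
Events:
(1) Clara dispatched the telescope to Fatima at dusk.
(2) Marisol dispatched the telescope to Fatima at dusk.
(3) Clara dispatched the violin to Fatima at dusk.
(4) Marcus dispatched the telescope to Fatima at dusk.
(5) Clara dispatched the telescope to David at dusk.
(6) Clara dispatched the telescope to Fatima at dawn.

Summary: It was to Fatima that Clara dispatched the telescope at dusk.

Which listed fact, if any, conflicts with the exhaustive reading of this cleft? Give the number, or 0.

The cleft puts "Fatima" in focus and presupposes the open proposition with agent = Clara, thing = the telescope, setting = at dusk.
Exhaustivity: Fatima is the only recipient satisfying that background.
Fact (5) shares the background but with recipient = David; exhaustivity is violated.

5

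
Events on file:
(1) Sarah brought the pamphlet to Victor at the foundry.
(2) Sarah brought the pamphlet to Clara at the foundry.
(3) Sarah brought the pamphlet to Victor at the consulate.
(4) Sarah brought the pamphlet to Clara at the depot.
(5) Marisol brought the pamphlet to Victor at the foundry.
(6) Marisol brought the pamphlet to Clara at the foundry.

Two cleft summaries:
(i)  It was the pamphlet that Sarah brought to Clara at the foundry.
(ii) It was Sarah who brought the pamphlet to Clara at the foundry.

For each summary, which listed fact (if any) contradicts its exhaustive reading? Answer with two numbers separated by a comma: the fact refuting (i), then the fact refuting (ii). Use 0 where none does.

(i): focus "the pamphlet". No fact shares same agent, recipient, setting (Sarah / Clara / at the foundry) with a different thing. 0.
(ii): focus "Sarah". Looking for same thing, recipient, setting (the pamphlet / Clara / at the foundry) with some other agent — fact (6) has Marisol there. Refuted.

0, 6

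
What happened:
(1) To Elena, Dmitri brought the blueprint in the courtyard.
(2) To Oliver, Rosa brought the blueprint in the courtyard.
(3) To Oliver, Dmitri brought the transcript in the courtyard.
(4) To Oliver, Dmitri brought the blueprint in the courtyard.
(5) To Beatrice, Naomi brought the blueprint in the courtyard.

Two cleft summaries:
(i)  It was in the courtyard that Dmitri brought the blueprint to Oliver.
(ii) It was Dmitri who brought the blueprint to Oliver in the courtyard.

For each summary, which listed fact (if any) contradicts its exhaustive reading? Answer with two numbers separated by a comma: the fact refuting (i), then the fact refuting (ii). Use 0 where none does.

(i): focus "in the courtyard". No fact shares Dmitri as agent and the blueprint as thing and Oliver as recipient with a different setting. 0.
(ii): focus "Dmitri". Looking for the blueprint as thing and Oliver as recipient and in the courtyard as setting with some other agent — fact (2) has Rosa there. Refuted.

0, 2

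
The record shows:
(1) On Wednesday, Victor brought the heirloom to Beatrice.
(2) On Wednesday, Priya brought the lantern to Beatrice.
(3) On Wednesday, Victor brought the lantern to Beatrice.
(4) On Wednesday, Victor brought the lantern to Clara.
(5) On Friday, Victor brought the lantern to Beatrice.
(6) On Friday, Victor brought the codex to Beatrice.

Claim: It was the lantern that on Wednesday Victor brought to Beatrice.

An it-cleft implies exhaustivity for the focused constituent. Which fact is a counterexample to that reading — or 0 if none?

1

The cleft puts "the lantern" in focus and presupposes the open proposition with same agent, recipient, setting (Victor / Beatrice / on Wednesday).
Exhaustivity: the lantern is the only thing satisfying that background.
Fact (1) shares the background but with thing = the heirloom; exhaustivity is violated.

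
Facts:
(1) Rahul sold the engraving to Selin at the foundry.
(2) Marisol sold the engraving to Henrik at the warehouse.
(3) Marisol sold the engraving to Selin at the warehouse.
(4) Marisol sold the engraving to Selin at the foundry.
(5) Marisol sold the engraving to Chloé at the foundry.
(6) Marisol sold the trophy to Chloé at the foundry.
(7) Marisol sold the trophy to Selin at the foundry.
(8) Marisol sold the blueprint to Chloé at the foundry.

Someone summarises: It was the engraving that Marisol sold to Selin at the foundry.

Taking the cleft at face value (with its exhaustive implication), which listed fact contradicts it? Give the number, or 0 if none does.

7

Focus of the cleft: "the engraving" (the thing). Presupposed background: agent = Marisol, recipient = Selin, setting = at the foundry.
Exhaustivity: the engraving is the only thing satisfying that background.
Fact (7) shares the background but with thing = the trophy; exhaustivity is violated.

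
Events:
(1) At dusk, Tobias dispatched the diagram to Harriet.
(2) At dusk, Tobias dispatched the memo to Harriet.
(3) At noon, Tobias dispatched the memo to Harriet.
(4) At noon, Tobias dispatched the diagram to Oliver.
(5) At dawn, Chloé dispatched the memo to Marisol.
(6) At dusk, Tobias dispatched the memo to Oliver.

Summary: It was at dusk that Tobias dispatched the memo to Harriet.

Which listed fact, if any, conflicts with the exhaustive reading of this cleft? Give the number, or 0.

The cleft puts "at dusk" in focus and presupposes the open proposition with Tobias as agent and the memo as thing and Harriet as recipient.
The exhaustive reading says no other setting fits that background.
Fact (3) shares the background but with setting = at noon; exhaustivity is violated.

3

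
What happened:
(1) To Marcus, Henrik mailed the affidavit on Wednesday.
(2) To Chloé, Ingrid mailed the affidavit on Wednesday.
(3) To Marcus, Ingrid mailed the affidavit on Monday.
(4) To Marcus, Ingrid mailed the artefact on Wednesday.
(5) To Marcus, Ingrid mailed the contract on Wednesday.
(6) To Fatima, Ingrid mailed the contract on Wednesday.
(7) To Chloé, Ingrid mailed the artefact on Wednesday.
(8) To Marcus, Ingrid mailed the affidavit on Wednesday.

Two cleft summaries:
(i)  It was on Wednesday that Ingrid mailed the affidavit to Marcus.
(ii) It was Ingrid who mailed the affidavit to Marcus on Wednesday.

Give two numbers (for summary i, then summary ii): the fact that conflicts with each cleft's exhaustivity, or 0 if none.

Summary (i) focuses "on Wednesday" (the setting); background same agent, thing, recipient (Ingrid / the affidavit / Marcus). Fact (3) matches that background with setting = on Monday — refutes (i).
Summary (ii) focuses "Ingrid" (the agent); background same thing, recipient, setting (the affidavit / Marcus / on Wednesday). Fact (1) matches that background with agent = Henrik — refutes (ii).

3, 1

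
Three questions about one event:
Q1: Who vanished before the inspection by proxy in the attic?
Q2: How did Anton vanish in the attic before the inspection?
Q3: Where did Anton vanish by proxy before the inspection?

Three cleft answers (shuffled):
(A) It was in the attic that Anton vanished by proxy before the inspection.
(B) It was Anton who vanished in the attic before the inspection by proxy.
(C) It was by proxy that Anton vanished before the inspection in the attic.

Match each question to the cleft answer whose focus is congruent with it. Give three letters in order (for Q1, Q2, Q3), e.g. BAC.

Q1 asks about the subject (agent); cleft (B) focuses "Anton", which is the subject (agent) — so Q1 → B.
Q2 asks about the manner; cleft (C) focuses "by proxy", which is the manner — so Q2 → C.
Q3 asks about the location; cleft (A) focuses "in the attic", which is the location — so Q3 → A.
Mapping: Q1→B, Q2→C, Q3→A.

BCA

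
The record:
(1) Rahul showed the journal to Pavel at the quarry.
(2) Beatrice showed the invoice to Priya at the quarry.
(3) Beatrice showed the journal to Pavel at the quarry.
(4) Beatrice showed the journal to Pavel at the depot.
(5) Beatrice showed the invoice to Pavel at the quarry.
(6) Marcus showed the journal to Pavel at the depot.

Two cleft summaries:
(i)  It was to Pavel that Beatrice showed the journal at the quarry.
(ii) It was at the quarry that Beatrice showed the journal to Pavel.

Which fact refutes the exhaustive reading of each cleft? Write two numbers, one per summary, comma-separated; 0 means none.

0, 4

Summary (i) focuses "Pavel" (the recipient); background agent = Beatrice, thing = the journal, setting = at the quarry. No fact matches that background with a different recipient, so 0.
Summary (ii) focuses "at the quarry" (the setting); background agent = Beatrice, thing = the journal, recipient = Pavel. Fact (4) matches that background with setting = at the depot — refutes (ii).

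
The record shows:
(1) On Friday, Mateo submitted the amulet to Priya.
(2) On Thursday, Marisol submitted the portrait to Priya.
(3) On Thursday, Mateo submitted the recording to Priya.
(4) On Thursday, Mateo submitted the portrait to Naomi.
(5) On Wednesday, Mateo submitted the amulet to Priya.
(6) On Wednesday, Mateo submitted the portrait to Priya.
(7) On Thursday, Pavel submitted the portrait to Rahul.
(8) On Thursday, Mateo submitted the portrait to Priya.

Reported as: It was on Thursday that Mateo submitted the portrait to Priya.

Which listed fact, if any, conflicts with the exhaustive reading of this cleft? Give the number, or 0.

Focus of the cleft: "on Thursday" (the setting). Presupposed background: Mateo as agent and the portrait as thing and Priya as recipient.
The exhaustive reading says no other setting fits that background.
But fact (6) also has Mateo as agent and the portrait as thing and Priya as recipient, with setting = on Wednesday — so the exhaustive reading fails.

6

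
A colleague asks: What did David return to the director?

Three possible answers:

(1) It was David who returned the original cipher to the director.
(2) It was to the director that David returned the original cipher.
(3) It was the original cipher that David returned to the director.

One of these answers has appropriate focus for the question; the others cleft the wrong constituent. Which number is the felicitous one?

The question word "what" targets the direct object.
Option (1) clefts "David" — the subject (agent), not what was asked.
Option (2) clefts "to the director" — the recipient, not what was asked.
Option (3) clefts "the original cipher" — that matches what the question asks about.
So the congruent reply is (3).

3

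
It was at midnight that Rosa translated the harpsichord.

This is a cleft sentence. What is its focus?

at midnight

In an it-cleft "It was X that/who ...", the clefted constituent X is the focus; the that/who-clause expresses the presupposed open proposition.
Here the focus is "at midnight". The backgrounded (presupposed) material includes "Rosa" and "the harpsichord".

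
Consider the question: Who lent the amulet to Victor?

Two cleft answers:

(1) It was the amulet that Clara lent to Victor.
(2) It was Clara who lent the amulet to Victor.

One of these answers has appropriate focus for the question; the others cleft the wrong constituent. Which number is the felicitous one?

2

The question word "who" targets the subject (agent).
Option (1) clefts "the amulet" — the direct object, not what was asked.
Option (2) clefts "Clara" — that matches what the question asks about.
So the congruent reply is (2).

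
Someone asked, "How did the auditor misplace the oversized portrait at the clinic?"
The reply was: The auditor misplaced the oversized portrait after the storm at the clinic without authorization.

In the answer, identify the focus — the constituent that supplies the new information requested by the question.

without authorization

The wh-word "how" asks about the manner.
In the answer, "the auditor", "the oversized portrait" and "at the clinic" are given — repeated from the question.
"after the storm" is also new, but it specifies the time, which is not what the question asks about — so it is not the focus.
The constituent filling the manner gap is "without authorization"; that is the focus.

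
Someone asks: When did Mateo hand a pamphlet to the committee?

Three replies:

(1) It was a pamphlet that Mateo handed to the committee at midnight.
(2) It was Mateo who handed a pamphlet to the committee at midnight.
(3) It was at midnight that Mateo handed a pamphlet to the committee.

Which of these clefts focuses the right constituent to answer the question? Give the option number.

The question word "when" targets the time.
Option (1) clefts "a pamphlet" — the direct object, not what was asked.
Option (2) clefts "Mateo" — the subject (agent), not what was asked.
Option (3) clefts "at midnight" — that matches what the question asks about.
So the congruent reply is (3).

3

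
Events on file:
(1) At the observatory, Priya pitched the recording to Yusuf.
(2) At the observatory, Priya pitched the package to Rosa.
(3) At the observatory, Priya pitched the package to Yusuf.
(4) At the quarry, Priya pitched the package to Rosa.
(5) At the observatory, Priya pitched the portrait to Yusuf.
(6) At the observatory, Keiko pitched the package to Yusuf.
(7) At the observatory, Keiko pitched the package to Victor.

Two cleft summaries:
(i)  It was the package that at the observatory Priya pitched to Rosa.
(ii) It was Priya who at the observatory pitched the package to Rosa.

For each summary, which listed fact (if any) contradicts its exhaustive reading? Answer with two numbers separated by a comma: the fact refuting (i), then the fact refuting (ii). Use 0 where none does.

0, 0

Summary (i) focuses "the package" (the thing); background agent = Priya, recipient = Rosa, setting = at the observatory. No fact matches that background with a different thing, so 0.
Summary (ii) focuses "Priya" (the agent); background thing = the package, recipient = Rosa, setting = at the observatory. No fact matches that background with a different agent, so 0.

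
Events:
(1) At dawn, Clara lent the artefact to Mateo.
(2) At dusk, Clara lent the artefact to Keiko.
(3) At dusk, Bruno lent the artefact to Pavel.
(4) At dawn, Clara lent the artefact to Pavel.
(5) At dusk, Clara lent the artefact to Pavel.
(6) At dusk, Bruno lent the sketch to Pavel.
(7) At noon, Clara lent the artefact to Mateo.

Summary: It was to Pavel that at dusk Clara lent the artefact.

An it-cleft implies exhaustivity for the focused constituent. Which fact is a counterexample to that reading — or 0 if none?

The cleft puts "Pavel" in focus and presupposes the open proposition with same agent, thing, setting (Clara / the artefact / at dusk).
The exhaustive reading says no other recipient fits that background.
But fact (2) also has same agent, thing, setting (Clara / the artefact / at dusk), with recipient = Keiko — so the exhaustive reading fails.

2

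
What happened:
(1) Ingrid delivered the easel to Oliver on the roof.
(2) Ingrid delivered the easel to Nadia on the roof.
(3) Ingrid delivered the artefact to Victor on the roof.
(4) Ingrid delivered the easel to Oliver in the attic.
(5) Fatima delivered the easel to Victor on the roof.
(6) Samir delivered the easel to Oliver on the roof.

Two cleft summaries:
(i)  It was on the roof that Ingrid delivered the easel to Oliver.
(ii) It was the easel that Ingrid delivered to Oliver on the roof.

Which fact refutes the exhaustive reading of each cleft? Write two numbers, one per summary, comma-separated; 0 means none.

Summary (i) focuses "on the roof" (the setting); background Ingrid as agent and the easel as thing and Oliver as recipient. Fact (4) matches that background with setting = in the attic — refutes (i).
Summary (ii) focuses "the easel" (the thing); background Ingrid as agent and Oliver as recipient and on the roof as setting. No fact matches that background with a different thing, so 0.

4, 0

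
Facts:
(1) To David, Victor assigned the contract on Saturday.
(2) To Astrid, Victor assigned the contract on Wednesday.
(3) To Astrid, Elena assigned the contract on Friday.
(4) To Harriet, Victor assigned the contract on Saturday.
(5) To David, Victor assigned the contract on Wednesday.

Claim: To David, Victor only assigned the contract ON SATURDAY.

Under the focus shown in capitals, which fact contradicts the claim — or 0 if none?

Focus (in capitals) is "on Saturday" — the setting. "Only" excludes alternative settings while holding fixed same agent, thing, recipient (Victor / the contract / David).
Fact (5) matches on same agent, thing, recipient (Victor / the contract / David), but has setting = on Wednesday instead. That refutes the claim.

5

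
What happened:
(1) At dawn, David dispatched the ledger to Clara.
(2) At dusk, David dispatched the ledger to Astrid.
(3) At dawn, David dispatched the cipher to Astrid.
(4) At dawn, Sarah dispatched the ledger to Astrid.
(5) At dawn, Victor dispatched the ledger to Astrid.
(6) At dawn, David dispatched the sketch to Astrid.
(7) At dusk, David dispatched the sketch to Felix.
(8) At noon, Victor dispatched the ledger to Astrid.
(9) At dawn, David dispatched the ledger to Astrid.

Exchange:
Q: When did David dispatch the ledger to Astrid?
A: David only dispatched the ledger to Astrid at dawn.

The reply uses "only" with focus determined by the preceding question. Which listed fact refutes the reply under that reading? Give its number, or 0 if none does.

2

Answering "When did ...?" puts focus on the setting — here, "at dawn".
"Only" then excludes alternative settings while the background — same agent, thing, recipient (David / the ledger / Astrid) — is held fixed.
Fact (2) keeps same agent, thing, recipient (David / the ledger / Astrid) but has setting = at dusk; that refutes the reply.
(Fact (1) would refute a reading with focus on the recipient — but that is not what the question asks.)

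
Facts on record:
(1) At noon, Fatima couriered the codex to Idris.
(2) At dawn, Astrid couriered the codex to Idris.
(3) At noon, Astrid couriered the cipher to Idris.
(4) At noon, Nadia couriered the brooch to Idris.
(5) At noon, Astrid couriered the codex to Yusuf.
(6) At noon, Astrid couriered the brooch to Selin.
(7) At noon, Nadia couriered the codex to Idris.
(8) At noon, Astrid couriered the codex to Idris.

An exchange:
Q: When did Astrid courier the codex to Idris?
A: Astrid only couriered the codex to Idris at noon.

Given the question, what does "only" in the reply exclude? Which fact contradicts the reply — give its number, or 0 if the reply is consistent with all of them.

The question "When did ...?" targets the setting, so in the reply the focus falls on "at noon".
So "only" ranges over settings; the rest (Astrid as agent and the codex as thing and Idris as recipient) is presupposed.
Fact (2) keeps Astrid as agent and the codex as thing and Idris as recipient but has setting = at dawn; that refutes the reply.
(Fact (5) would refute a reading with focus on the recipient — but that is not what the question asks.)

2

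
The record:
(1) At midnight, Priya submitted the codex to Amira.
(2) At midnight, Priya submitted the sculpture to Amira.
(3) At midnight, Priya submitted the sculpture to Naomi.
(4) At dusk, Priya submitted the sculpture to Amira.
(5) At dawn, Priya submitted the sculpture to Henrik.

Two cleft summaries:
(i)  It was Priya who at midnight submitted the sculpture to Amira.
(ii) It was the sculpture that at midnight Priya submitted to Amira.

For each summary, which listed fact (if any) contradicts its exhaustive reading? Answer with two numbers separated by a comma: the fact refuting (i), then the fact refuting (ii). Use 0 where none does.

Summary (i) focuses "Priya" (the agent); background the sculpture as thing and Amira as recipient and at midnight as setting. No fact matches that background with a different agent, so 0.
Summary (ii) focuses "the sculpture" (the thing); background Priya as agent and Amira as recipient and at midnight as setting. Fact (1) matches that background with thing = the codex — refutes (ii).

0, 1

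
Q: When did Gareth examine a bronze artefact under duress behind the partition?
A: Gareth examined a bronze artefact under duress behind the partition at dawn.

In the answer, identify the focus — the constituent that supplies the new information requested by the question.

at dawn

The wh-word "when" asks about the time.
In the answer, "Gareth", "a bronze artefact", "behind the partition" and "under duress" are given — repeated from the question.
The constituent filling the time gap is "at dawn"; that is the focus and would carry nuclear stress.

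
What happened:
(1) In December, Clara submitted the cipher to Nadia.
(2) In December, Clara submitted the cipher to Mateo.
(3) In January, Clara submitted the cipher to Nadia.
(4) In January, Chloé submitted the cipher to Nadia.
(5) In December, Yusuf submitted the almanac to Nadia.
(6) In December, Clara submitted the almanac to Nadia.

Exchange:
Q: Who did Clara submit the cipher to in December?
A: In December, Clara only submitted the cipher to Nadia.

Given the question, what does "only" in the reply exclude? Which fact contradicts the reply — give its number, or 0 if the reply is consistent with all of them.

2

The question "Who did ... to ...?" targets the recipient, so in the reply the focus falls on "Nadia".
So "only" ranges over recipients; the rest (same agent, thing, setting (Clara / the cipher / in December)) is presupposed.
Fact (2) shares the background with a different recipient (Mateo) — counterexample.
(Fact (3) would refute a reading with focus on the setting — but that is not what the question asks.)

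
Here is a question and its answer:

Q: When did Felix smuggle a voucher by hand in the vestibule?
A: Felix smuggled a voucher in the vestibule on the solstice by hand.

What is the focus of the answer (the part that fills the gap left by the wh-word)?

The wh-word "when" asks about the time.
In the answer, "Felix", "a voucher", "by hand" and "in the vestibule" are given — repeated from the question.
The constituent filling the time gap is "on the solstice"; that is the focus and would carry nuclear stress.

on the solstice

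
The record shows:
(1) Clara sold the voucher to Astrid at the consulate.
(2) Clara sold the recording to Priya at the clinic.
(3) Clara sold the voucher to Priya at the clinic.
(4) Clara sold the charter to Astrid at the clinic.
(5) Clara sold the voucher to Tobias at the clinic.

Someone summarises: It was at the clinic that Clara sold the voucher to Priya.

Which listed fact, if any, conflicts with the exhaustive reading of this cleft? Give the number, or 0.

0

The cleft puts "at the clinic" in focus and presupposes the open proposition with agent = Clara, thing = the voucher, recipient = Priya.
The exhaustive reading says no other setting fits that background.
No listed fact matches the background with a different setting. Exhaustivity holds.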